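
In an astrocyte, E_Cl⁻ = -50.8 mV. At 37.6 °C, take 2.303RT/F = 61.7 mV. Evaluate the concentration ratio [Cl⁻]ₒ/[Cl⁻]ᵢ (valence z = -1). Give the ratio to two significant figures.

6.7

log₁₀([out]/[in]) = E·z/(61.7) = -50.8 × -1 / 61.7 = 0.8233
[out]/[in] = 10^(0.8233) = 6.658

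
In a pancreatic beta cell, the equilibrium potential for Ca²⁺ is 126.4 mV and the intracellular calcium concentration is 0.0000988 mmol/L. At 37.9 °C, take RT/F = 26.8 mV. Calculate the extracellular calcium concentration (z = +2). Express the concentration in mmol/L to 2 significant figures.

1.2 mmol/L

Nernst: E = (26.8/2) · ln([out]/[in]), so ln([out]/[in]) = 126.4 × 2 / 26.8 = 9.4328.
[out]/[in] = e^(9.4328) = 1.249e+04.
[out] = 1.249e+04 × 0.0000988 = 1.234 mmol/L.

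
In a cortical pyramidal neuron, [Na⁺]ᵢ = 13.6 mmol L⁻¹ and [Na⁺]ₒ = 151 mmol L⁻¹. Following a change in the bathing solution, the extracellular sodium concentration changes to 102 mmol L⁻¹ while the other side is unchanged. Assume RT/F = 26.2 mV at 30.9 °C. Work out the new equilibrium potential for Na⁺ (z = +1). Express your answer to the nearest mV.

53 mV

After the shift: [Na⁺]_out = 102, [Na⁺]_in = 13.6 mmol L⁻¹.
E_new = (26.2/1)·ln(102/13.6) = 26.20 · (2.0149) = 52.79 mV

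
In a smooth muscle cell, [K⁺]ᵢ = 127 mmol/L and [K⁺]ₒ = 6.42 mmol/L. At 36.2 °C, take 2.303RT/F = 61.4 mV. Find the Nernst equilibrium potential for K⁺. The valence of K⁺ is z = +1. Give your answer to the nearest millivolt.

-80 mV

E = (61.4/z) · log₁₀([K⁺]_out/[K⁺]_in) with z = +1.
= (61.4/1) · log₁₀(6.42/127) = 61.40 · log₁₀(0.05055)
= 61.40 · (-1.2963) = -79.59 mV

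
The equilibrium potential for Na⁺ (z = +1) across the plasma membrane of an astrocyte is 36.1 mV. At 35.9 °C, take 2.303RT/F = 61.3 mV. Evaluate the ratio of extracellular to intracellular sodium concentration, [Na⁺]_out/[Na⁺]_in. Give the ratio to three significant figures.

log₁₀([out]/[in]) = E·z/(61.3) = 36.1 × 1 / 61.3 = 0.5889
[out]/[in] = 10^(0.5889) = 3.881

3.88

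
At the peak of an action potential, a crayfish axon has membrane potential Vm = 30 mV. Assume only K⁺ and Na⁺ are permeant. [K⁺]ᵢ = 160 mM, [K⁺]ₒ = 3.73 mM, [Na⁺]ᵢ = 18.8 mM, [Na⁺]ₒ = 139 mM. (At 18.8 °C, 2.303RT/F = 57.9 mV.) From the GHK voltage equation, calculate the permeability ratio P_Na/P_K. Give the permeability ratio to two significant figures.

Let α = P_Na/P_K. GHK: Vm = 57.9·log₁₀[(Kₒ + α·Naₒ)/(Kᵢ + α·Naᵢ)].
10^(Vm/57.9) = 10^(30.0/57.9) = 3.2971
So 3.2971·(Kᵢ + α·Naᵢ) = Kₒ + α·Naₒ → α = (3.2971·160.0 − 3.73) / (139.0 − 3.2971·18.8)
α = (527.5 − 3.73) / (139.0 − 61.99) = 523.8/77.01 = 6.801

6.8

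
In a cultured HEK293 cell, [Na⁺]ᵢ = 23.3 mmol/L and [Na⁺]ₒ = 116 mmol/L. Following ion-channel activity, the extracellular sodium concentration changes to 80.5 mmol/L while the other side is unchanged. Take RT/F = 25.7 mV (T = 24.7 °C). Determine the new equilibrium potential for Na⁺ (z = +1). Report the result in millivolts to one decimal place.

31.9 mV

After the shift: [Na⁺]_out = 80.5, [Na⁺]_in = 23.3 mmol/L.
E_new = (25.7/1)·ln(80.5/23.3) = 25.70 · (1.2398) = 31.86 mV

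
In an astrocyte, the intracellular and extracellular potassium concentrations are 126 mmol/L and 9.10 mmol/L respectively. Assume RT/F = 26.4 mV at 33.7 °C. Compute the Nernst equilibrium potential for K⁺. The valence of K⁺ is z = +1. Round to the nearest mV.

-69 mV

E = (26.4/z) · ln([K⁺]_out/[K⁺]_in) with z = +1.
= (26.4/1) · ln(9.10/126) = 26.40 · ln(0.07222)
= 26.40 · (-2.6280) = -69.38 mV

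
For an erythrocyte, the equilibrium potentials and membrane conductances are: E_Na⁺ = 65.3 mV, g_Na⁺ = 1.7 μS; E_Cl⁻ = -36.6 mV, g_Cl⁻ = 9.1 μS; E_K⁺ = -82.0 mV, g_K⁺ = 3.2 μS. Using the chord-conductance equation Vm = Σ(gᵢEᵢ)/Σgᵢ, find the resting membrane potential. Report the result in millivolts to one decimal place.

Σ gᵢEᵢ = 1.7·(65.3) + 9.1·(-36.6) + 3.2·(-82.0) = -484.45
Σ gᵢ = 1.7 + 9.1 + 3.2 = 14
Vm = -484.45 / 14 = -34.60 mV

-34.6 mV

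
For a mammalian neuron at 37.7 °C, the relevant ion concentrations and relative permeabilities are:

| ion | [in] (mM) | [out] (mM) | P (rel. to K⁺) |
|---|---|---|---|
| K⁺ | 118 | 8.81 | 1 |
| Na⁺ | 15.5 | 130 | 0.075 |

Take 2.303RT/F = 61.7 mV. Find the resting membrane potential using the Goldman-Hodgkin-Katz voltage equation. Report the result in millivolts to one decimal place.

Vm = 61.7 · log₁₀[(Σ P·[cation]ₒ + Σ P·[anion]ᵢ) / (Σ P·[cation]ᵢ + Σ P·[anion]ₒ)]
Numerator = 1×8.81 + 0.075×130 = 18.56
Denominator = 1×118 + 0.075×15.5 = 119.2
Vm = 61.7 · log₁₀(0.15575) = 61.7 × (-0.8076) = -49.83 mV

-49.8 mV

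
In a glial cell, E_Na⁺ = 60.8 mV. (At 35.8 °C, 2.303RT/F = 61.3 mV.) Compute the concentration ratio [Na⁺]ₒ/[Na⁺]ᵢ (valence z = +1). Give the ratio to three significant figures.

log₁₀([out]/[in]) = E·z/(61.3) = 60.8 × 1 / 61.3 = 0.9918
[out]/[in] = 10^(0.9918) = 9.814

9.81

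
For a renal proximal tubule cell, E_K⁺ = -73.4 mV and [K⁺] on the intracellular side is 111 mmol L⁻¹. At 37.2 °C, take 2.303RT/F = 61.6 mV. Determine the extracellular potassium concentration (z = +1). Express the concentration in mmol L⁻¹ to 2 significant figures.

7.1 mmol L⁻¹

Nernst: E = (61.6/1) · log₁₀([out]/[in]), so log₁₀([out]/[in]) = -73.4 × 1 / 61.6 = -1.1916.
[out]/[in] = 10^(-1.1916) = 0.06433.
[out] = 0.06433 × 111 = 7.141 mmol L⁻¹.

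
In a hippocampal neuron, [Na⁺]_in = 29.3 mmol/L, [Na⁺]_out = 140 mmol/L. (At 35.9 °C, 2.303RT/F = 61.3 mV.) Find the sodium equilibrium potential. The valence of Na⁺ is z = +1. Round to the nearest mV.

42 mV

E = (61.3/z) · log₁₀([Na⁺]_out/[Na⁺]_in) with z = +1.
= (61.3/1) · log₁₀(140/29.3) = 61.30 · log₁₀(4.778)
= 61.30 · (0.6793) = 41.64 mV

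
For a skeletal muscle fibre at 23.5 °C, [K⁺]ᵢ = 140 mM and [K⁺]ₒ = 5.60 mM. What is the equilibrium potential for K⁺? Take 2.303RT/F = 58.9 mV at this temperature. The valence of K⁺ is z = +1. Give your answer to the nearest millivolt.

E = (58.9/z) · log₁₀([K⁺]_out/[K⁺]_in) with z = +1.
= (58.9/1) · log₁₀(5.60/140) = 58.90 · log₁₀(0.04)
= 58.90 · (-1.3979) = -82.34 mV

-82 mV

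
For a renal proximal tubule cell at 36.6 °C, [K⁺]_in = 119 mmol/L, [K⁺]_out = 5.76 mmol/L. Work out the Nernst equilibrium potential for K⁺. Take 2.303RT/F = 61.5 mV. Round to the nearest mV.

E = (61.5/z) · log₁₀([K⁺]_out/[K⁺]_in) with z = +1.
= (61.5/1) · log₁₀(5.76/119) = 61.50 · log₁₀(0.0484)
= 61.50 · (-1.3151) = -80.88 mV

-81 mV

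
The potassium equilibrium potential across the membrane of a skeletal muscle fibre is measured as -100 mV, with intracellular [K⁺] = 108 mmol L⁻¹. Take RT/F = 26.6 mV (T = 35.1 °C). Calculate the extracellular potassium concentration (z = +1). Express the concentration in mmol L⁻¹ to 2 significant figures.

2.5 mmol L⁻¹

Nernst: E = (26.6/1) · ln([out]/[in]), so ln([out]/[in]) = -100.0 × 1 / 26.6 = -3.7594.
[out]/[in] = e^(-3.7594) = 0.0233.
[out] = 0.0233 × 108 = 2.516 mmol L⁻¹.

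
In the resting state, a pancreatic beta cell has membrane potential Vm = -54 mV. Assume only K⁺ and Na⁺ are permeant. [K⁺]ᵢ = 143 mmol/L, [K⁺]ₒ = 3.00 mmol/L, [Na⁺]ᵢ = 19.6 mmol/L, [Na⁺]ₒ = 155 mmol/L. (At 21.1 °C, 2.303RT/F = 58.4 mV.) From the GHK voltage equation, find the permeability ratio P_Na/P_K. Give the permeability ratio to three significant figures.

0.0918

Let α = P_Na/P_K. GHK: Vm = 58.4·log₁₀[(Kₒ + α·Naₒ)/(Kᵢ + α·Naᵢ)].
10^(Vm/58.4) = 10^(-54.0/58.4) = 0.11894
So 0.11894·(Kᵢ + α·Naᵢ) = Kₒ + α·Naₒ → α = (0.11894·143.0 − 3.0) / (155.0 − 0.11894·19.6)
α = (17.01 − 3.0) / (155.0 − 2.331) = 14.01/152.7 = 0.09176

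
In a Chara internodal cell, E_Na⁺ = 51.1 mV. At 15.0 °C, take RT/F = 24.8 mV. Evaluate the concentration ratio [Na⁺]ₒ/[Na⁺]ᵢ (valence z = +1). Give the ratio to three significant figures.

ln([out]/[in]) = E·z/(24.8) = 51.1 × 1 / 24.8 = 2.0605
[out]/[in] = e^(2.0605) = 7.85

7.85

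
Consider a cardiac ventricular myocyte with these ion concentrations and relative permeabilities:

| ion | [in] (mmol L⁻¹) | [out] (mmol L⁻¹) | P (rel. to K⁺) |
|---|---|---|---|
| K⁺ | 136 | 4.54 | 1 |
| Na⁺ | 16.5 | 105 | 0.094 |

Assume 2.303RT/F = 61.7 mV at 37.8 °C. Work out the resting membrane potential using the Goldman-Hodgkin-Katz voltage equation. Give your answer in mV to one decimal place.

Vm = 61.7 · log₁₀[(Σ P·[cation]ₒ + Σ P·[anion]ᵢ) / (Σ P·[cation]ᵢ + Σ P·[anion]ₒ)]
Numerator = 1×4.54 + 0.094×105 = 14.41
Denominator = 1×136 + 0.094×16.5 = 137.6
Vm = 61.7 · log₁₀(0.10476) = 61.7 × (-0.9798) = -60.45 mV

-60.5 mV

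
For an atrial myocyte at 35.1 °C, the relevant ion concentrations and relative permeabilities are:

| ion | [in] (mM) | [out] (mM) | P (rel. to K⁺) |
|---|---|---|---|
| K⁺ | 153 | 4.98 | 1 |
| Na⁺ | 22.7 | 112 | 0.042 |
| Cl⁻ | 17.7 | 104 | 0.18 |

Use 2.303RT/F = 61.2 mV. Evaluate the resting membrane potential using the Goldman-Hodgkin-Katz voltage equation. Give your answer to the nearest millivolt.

-69 mV

Vm = 61.2 · log₁₀[(Σ P·[cation]ₒ + Σ P·[anion]ᵢ) / (Σ P·[cation]ᵢ + Σ P·[anion]ₒ)]
Numerator = 1×4.98 + 0.042×112 + 0.18×17.7 = 12.87
Denominator = 1×153 + 0.042×22.7 + 0.18×104 = 172.7
Vm = 61.2 · log₁₀(0.074534) = 61.2 × (-1.1276) = -69.01 mV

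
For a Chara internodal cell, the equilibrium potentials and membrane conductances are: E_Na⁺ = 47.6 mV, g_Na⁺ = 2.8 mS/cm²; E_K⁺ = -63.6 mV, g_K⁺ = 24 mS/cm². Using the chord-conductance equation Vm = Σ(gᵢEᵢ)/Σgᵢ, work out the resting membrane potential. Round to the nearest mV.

Σ gᵢEᵢ = 2.8·(47.6) + 24·(-63.6) = -1393.12
Σ gᵢ = 2.8 + 24 = 26.8
Vm = -1393.12 / 26.8 = -51.98 mV

-52 mV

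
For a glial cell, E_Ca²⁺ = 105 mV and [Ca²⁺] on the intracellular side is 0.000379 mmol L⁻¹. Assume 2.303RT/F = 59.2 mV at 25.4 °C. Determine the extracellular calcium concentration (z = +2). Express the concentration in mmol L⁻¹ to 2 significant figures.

Nernst: E = (59.2/2) · log₁₀([out]/[in]), so log₁₀([out]/[in]) = 105.0 × 2 / 59.2 = 3.5473.
[out]/[in] = 10^(3.5473) = 3526.
[out] = 3526 × 0.000379 = 1.336 mmol L⁻¹.

1.3 mmol L⁻¹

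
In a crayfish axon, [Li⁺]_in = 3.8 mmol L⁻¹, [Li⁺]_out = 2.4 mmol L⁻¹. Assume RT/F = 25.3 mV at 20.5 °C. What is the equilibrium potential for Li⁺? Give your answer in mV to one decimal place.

E = (25.3/z) · ln([Li⁺]_out/[Li⁺]_in) with z = +1.
= (25.3/1) · ln(2.4/3.8) = 25.30 · ln(0.6316)
= 25.30 · (-0.4595) = -11.63 mV

-11.6 mV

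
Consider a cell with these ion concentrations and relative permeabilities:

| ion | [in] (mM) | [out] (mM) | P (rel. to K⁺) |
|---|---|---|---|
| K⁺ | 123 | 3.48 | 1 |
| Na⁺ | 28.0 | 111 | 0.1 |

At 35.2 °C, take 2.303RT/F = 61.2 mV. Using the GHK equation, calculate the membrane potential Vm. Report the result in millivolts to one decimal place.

-57.3 mV

Vm = 61.2 · log₁₀[(Σ P·[cation]ₒ + Σ P·[anion]ᵢ) / (Σ P·[cation]ᵢ + Σ P·[anion]ₒ)]
Numerator = 1×3.48 + 0.1×111 = 14.58
Denominator = 1×123 + 0.1×28.0 = 125.8
Vm = 61.2 · log₁₀(0.1159) = 61.2 × (-0.9359) = -57.28 mV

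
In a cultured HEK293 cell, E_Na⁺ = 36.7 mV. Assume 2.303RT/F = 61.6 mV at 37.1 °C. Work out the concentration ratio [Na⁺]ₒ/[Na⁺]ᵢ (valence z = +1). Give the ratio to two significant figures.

3.9

log₁₀([out]/[in]) = E·z/(61.6) = 36.7 × 1 / 61.6 = 0.5958
[out]/[in] = 10^(0.5958) = 3.943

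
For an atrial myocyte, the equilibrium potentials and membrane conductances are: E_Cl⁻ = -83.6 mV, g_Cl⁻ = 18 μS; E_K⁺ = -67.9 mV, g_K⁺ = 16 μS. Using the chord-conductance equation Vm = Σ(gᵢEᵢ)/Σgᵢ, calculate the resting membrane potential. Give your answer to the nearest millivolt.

Σ gᵢEᵢ = 18·(-83.6) + 16·(-67.9) = -2591.20
Σ gᵢ = 18 + 16 = 34
Vm = -2591.20 / 34 = -76.21 mV

-76 mV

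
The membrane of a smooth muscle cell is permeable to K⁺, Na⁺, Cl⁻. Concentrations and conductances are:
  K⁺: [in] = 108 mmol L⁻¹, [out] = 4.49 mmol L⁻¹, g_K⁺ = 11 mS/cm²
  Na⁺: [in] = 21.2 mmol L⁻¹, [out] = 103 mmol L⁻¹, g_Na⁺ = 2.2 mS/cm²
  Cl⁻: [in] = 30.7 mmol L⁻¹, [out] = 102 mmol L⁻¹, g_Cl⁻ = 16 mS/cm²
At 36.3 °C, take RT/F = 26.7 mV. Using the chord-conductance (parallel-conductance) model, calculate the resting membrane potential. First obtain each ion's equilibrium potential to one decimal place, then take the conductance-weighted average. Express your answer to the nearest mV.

-46 mV

E_K⁺ = (26.7/1)·ln(4.49/108) = -84.9 mV
E_Na⁺ = (26.7/1)·ln(103/21.2) = 42.2 mV
E_Cl⁻ = (26.7/-1)·ln(102/30.7) = -32.1 mV
Vm = (Σ gᵢEᵢ)/(Σ gᵢ) = (11·-84.9 + 2.2·42.2 + 16·-32.1) / (11 + 2.2 + 16)
= -1354.66 / 29.2 = -46.39 mV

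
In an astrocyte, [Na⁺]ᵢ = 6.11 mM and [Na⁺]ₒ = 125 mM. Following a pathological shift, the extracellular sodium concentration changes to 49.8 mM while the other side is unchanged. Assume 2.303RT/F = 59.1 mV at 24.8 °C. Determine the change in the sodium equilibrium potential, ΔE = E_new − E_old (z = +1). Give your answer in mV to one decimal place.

-23.6 mV

E_old = (59.1/1)·log₁₀(125/6.11) = 77.47 mV
E_new = (59.1/1)·log₁₀(49.8/6.11) = 53.85 mV
ΔE = 53.85 − (77.47) = -23.62 mV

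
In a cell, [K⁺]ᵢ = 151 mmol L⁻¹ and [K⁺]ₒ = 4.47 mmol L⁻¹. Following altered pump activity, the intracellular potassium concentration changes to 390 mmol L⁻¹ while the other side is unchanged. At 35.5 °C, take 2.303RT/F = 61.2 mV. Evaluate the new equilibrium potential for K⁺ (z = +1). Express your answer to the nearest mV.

-119 mV

After the shift: [K⁺]_out = 4.47, [K⁺]_in = 390 mmol L⁻¹.
E_new = (61.2/1)·log₁₀(4.47/390) = 61.20 · (-1.9408) = -118.77 mV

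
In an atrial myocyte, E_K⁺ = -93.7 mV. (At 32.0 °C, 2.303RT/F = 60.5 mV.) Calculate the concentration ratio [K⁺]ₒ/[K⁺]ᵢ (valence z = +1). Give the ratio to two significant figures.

log₁₀([out]/[in]) = E·z/(60.5) = -93.7 × 1 / 60.5 = -1.5488
[out]/[in] = 10^(-1.5488) = 0.02826

0.028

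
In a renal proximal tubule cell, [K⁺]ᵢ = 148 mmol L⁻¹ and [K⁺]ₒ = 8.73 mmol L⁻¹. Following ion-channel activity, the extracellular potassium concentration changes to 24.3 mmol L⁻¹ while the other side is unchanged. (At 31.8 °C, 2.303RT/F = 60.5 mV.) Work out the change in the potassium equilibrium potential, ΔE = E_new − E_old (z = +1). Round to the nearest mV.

E_old = (60.5/1)·log₁₀(8.73/148) = -74.37 mV
E_new = (60.5/1)·log₁₀(24.3/148) = -47.47 mV
ΔE = -47.47 − (-74.37) = 26.90 mV

27 mV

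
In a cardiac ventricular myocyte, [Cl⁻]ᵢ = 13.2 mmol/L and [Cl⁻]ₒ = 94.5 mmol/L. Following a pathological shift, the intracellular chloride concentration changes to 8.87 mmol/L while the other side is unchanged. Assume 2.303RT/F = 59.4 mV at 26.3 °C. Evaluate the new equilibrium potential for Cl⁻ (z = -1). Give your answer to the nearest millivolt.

-61 mV

After the shift: [Cl⁻]_out = 94.5, [Cl⁻]_in = 8.87 mmol/L.
E_new = (59.4/-1)·log₁₀(94.5/8.87) = -59.40 · (1.0275) = -61.03 mV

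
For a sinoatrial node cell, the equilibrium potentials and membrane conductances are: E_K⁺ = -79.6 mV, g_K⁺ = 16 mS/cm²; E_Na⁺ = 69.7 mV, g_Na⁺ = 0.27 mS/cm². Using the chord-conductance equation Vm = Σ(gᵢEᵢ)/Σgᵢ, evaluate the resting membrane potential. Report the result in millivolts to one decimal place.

-77.1 mV

Σ gᵢEᵢ = 16·(-79.6) + 0.27·(69.7) = -1254.78
Σ gᵢ = 16 + 0.27 = 16.27
Vm = -1254.78 / 16.27 = -77.12 mV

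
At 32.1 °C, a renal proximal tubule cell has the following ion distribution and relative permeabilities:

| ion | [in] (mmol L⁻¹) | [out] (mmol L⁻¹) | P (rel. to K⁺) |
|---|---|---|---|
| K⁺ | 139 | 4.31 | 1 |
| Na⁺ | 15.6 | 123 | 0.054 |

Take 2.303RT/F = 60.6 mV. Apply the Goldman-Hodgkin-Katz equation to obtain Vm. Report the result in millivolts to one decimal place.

Vm = 60.6 · log₁₀[(Σ P·[cation]ₒ + Σ P·[anion]ᵢ) / (Σ P·[cation]ᵢ + Σ P·[anion]ₒ)]
Numerator = 1×4.31 + 0.054×123 = 10.95
Denominator = 1×139 + 0.054×15.6 = 139.8
Vm = 60.6 · log₁₀(0.078317) = 60.6 × (-1.1061) = -67.03 mV

-67.0 mV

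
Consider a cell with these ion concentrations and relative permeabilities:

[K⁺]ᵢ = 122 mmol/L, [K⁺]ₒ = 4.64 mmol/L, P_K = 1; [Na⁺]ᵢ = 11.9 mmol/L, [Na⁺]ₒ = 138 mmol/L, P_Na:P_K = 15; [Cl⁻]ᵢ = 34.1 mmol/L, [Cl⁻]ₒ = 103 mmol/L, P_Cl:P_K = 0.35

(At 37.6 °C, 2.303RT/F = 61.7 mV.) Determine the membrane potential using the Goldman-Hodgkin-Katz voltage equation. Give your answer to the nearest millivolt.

49 mV

Vm = 61.7 · log₁₀[(Σ P·[cation]ₒ + Σ P·[anion]ᵢ) / (Σ P·[cation]ᵢ + Σ P·[anion]ₒ)]
Numerator = 1×4.64 + 15×138 + 0.35×34.1 = 2087
Denominator = 1×122 + 15×11.9 + 0.35×103 = 336.6
Vm = 61.7 · log₁₀(6.1999) = 61.7 × (0.7924) = 48.89 mV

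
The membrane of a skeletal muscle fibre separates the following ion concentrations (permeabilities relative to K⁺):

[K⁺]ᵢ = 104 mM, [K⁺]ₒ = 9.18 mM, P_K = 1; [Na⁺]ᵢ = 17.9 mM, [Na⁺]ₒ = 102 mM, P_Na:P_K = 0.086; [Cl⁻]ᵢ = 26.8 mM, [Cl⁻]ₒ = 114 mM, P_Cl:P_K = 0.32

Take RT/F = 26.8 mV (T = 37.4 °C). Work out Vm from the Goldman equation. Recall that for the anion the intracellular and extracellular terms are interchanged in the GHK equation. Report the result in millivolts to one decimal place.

-45.0 mV

Vm = 26.8 · ln[(Σ P·[cation]ₒ + Σ P·[anion]ᵢ) / (Σ P·[cation]ᵢ + Σ P·[anion]ₒ)]
Numerator = 1×9.18 + 0.086×102 + 0.32×26.8 = 26.53
Denominator = 1×104 + 0.086×17.9 + 0.32×114 = 142
Vm = 26.8 · ln(0.18679) = 26.8 × (-1.6778) = -44.96 mV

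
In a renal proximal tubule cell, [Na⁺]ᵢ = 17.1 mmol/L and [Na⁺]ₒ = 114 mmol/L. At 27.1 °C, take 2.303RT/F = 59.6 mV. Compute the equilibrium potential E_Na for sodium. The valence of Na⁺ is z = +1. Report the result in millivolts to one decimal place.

49.1 mV

E = (59.6/z) · log₁₀([Na⁺]_out/[Na⁺]_in) with z = +1.
= (59.6/1) · log₁₀(114/17.1) = 59.60 · log₁₀(6.667)
= 59.60 · (0.8239) = 49.10 mV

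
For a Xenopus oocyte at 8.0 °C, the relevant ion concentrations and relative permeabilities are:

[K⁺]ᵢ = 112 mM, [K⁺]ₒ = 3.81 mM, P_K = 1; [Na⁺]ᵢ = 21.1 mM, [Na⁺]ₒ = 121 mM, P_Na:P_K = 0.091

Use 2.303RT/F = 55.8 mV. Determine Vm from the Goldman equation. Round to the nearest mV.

-49 mV

Vm = 55.8 · log₁₀[(Σ P·[cation]ₒ + Σ P·[anion]ᵢ) / (Σ P·[cation]ᵢ + Σ P·[anion]ₒ)]
Numerator = 1×3.81 + 0.091×121 = 14.82
Denominator = 1×112 + 0.091×21.1 = 113.9
Vm = 55.8 · log₁₀(0.1301) = 55.8 × (-0.8857) = -49.42 mV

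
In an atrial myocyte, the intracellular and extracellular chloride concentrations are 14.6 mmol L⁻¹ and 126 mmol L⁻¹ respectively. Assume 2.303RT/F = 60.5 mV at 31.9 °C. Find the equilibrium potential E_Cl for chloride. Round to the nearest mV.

E = (60.5/z) · log₁₀([Cl⁻]_out/[Cl⁻]_in) with z = -1.
For an anion, dividing by z = -1 reverses the sign.
= (60.5/-1) · log₁₀(126/14.6) = -60.50 · log₁₀(8.63)
= -60.50 · (0.9360) = -56.63 mV

-57 mV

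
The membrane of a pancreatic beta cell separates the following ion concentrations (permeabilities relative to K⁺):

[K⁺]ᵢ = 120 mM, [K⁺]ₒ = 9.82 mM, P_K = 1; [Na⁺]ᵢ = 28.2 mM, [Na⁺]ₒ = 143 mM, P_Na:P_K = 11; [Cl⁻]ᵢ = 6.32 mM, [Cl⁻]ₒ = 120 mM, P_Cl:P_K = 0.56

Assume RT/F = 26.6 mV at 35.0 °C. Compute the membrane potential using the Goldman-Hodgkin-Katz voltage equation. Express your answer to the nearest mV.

31 mV

Vm = 26.6 · ln[(Σ P·[cation]ₒ + Σ P·[anion]ᵢ) / (Σ P·[cation]ᵢ + Σ P·[anion]ₒ)]
Numerator = 1×9.82 + 11×143 + 0.56×6.32 = 1586
Denominator = 1×120 + 11×28.2 + 0.56×120 = 497.4
Vm = 26.6 · ln(3.1893) = 26.6 × (1.1598) = 30.85 mV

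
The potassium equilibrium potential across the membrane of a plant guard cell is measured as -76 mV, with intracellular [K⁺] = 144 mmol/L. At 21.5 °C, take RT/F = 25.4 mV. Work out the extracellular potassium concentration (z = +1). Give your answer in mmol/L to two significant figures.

Nernst: E = (25.4/1) · ln([out]/[in]), so ln([out]/[in]) = -76.0 × 1 / 25.4 = -2.9921.
[out]/[in] = e^(-2.9921) = 0.05018.
[out] = 0.05018 × 144 = 7.226 mmol/L.

7.2 mmol/L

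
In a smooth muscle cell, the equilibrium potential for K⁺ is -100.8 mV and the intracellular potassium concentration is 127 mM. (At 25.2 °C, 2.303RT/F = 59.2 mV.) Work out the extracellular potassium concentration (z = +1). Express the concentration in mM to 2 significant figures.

2.5 mM

Nernst: E = (59.2/1) · log₁₀([out]/[in]), so log₁₀([out]/[in]) = -100.8 × 1 / 59.2 = -1.7027.
[out]/[in] = 10^(-1.7027) = 0.01983.
[out] = 0.01983 × 127 = 2.518 mM.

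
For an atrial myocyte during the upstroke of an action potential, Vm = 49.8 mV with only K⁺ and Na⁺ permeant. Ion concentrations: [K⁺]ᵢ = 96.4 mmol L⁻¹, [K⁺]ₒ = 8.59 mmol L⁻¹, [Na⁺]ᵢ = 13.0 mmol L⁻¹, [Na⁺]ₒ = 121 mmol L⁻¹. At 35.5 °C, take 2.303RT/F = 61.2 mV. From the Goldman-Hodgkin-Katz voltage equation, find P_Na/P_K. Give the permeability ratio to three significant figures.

Let α = P_Na/P_K. GHK: Vm = 61.2·log₁₀[(Kₒ + α·Naₒ)/(Kᵢ + α·Naᵢ)].
10^(Vm/61.2) = 10^(49.8/61.2) = 6.5122
So 6.5122·(Kᵢ + α·Naᵢ) = Kₒ + α·Naₒ → α = (6.5122·96.4 − 8.59) / (121.0 − 6.5122·13.0)
α = (627.8 − 8.59) / (121.0 − 84.66) = 619.2/36.34 = 17.04

17.0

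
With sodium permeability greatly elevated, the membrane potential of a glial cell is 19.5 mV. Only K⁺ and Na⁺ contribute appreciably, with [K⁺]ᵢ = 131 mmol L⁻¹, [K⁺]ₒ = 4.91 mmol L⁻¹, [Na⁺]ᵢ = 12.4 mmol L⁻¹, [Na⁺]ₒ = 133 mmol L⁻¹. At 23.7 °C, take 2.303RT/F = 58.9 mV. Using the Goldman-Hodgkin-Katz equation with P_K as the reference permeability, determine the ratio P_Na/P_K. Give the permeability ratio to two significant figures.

2.6

Let α = P_Na/P_K. GHK: Vm = 58.9·log₁₀[(Kₒ + α·Naₒ)/(Kᵢ + α·Naᵢ)].
10^(Vm/58.9) = 10^(19.5/58.9) = 2.1432
So 2.1432·(Kᵢ + α·Naᵢ) = Kₒ + α·Naₒ → α = (2.1432·131.0 − 4.91) / (133.0 − 2.1432·12.4)
α = (280.8 − 4.91) / (133.0 − 26.58) = 275.9/106.4 = 2.592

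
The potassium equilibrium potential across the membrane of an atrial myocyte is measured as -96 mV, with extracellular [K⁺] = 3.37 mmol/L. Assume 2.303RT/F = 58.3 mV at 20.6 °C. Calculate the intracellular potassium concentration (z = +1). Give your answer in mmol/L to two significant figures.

Nernst: E = (58.3/1) · log₁₀([out]/[in]), so log₁₀([out]/[in]) = -96.0 × 1 / 58.3 = -1.6467.
[out]/[in] = 10^(-1.6467) = 0.02256.
[in] = 3.37 / 0.02256 = 149.4 mmol/L.

150 mmol/L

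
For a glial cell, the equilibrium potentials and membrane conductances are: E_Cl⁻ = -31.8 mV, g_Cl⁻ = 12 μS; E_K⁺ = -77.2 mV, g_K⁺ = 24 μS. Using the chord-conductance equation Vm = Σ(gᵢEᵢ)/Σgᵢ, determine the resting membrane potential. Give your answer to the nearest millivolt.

-62 mV

Σ gᵢEᵢ = 12·(-31.8) + 24·(-77.2) = -2234.40
Σ gᵢ = 12 + 24 = 36
Vm = -2234.40 / 36 = -62.07 mV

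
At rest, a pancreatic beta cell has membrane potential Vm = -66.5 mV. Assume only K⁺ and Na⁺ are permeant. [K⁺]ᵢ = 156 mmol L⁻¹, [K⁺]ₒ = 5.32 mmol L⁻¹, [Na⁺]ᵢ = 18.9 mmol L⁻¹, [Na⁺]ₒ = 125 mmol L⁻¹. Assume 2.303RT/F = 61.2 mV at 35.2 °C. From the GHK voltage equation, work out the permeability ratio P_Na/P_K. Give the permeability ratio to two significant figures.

0.060

Let α = P_Na/P_K. GHK: Vm = 61.2·log₁₀[(Kₒ + α·Naₒ)/(Kᵢ + α·Naᵢ)].
10^(Vm/61.2) = 10^(-66.5/61.2) = 0.081922
So 0.081922·(Kᵢ + α·Naᵢ) = Kₒ + α·Naₒ → α = (0.081922·156.0 − 5.32) / (125.0 − 0.081922·18.9)
α = (12.78 − 5.32) / (125.0 − 1.548) = 7.46/123.5 = 0.06043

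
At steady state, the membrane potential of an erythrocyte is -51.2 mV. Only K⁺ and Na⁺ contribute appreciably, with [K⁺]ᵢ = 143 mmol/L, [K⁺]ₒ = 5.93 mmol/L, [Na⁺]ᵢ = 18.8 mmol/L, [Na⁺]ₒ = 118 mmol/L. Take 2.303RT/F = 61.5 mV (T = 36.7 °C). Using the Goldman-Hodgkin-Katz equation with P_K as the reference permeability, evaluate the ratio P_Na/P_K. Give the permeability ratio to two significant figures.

0.13

Let α = P_Na/P_K. GHK: Vm = 61.5·log₁₀[(Kₒ + α·Naₒ)/(Kᵢ + α·Naᵢ)].
10^(Vm/61.5) = 10^(-51.2/61.5) = 0.14705
So 0.14705·(Kᵢ + α·Naᵢ) = Kₒ + α·Naₒ → α = (0.14705·143.0 − 5.93) / (118.0 − 0.14705·18.8)
α = (21.03 − 5.93) / (118.0 − 2.765) = 15.1/115.2 = 0.131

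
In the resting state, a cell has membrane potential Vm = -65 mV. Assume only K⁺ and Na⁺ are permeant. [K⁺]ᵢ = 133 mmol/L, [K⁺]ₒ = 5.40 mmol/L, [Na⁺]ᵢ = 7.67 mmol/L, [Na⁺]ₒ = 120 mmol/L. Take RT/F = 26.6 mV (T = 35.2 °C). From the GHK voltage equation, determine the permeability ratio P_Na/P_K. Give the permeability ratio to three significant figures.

Let α = P_Na/P_K. GHK: Vm = 26.6·ln[(Kₒ + α·Naₒ)/(Kᵢ + α·Naᵢ)].
e^(Vm/26.6) = e^(-65.0/26.6) = 0.086847
So 0.086847·(Kᵢ + α·Naᵢ) = Kₒ + α·Naₒ → α = (0.086847·133.0 − 5.4) / (120.0 − 0.086847·7.67)
α = (11.55 − 5.4) / (120.0 − 0.6661) = 6.151/119.3 = 0.05154

0.0515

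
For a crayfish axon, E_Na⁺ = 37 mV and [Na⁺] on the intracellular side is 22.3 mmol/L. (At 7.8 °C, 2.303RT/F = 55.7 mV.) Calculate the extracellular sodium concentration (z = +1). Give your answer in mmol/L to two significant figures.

Nernst: E = (55.7/1) · log₁₀([out]/[in]), so log₁₀([out]/[in]) = 37.0 × 1 / 55.7 = 0.6643.
[out]/[in] = 10^(0.6643) = 4.616.
[out] = 4.616 × 22.3 = 102.9 mmol/L.

100 mmol/L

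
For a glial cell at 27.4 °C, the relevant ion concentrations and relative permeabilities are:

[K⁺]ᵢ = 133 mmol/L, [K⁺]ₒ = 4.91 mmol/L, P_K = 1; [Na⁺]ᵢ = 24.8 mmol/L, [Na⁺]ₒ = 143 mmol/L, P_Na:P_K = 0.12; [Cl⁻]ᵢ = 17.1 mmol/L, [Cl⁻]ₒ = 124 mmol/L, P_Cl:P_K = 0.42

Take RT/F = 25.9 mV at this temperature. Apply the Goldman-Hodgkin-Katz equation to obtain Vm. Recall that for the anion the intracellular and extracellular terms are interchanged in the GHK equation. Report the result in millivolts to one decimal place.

-48.2 mV

Vm = 25.9 · ln[(Σ P·[cation]ₒ + Σ P·[anion]ᵢ) / (Σ P·[cation]ᵢ + Σ P·[anion]ₒ)]
Numerator = 1×4.91 + 0.12×143 + 0.42×17.1 = 29.25
Denominator = 1×133 + 0.12×24.8 + 0.42×124 = 188.1
Vm = 25.9 · ln(0.15555) = 25.9 × (-1.8608) = -48.19 mV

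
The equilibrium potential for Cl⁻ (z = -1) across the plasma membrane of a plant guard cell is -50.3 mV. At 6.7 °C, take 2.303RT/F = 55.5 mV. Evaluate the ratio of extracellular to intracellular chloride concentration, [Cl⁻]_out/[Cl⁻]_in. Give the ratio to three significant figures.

8.06

log₁₀([out]/[in]) = E·z/(55.5) = -50.3 × -1 / 55.5 = 0.9063
[out]/[in] = 10^(0.9063) = 8.059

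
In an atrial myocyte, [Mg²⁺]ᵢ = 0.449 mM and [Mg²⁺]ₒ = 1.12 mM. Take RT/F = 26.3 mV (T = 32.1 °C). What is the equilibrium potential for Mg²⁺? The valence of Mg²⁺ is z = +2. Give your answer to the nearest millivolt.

E = (26.3/z) · ln([Mg²⁺]_out/[Mg²⁺]_in) with z = +2.
= (26.3/2) · ln(1.12/0.449) = 13.15 · ln(2.494)
= 13.15 · (0.9141) = 12.02 mV

12 mV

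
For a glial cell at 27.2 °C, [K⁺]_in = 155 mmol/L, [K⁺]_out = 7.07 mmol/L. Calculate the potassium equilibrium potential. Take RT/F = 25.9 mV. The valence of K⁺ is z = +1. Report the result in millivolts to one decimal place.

E = (25.9/z) · ln([K⁺]_out/[K⁺]_in) with z = +1.
= (25.9/1) · ln(7.07/155) = 25.90 · ln(0.04561)
= 25.90 · (-3.0876) = -79.97 mV

-80.0 mV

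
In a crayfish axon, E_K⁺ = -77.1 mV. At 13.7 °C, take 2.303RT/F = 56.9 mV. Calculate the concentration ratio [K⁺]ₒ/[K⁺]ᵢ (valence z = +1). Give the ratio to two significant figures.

log₁₀([out]/[in]) = E·z/(56.9) = -77.1 × 1 / 56.9 = -1.3550
[out]/[in] = 10^(-1.3550) = 0.04416

0.044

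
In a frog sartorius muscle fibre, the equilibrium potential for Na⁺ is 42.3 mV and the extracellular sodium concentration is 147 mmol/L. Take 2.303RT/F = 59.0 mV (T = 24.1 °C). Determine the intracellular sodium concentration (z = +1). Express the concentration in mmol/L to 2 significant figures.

28 mmol/L

Nernst: E = (59.0/1) · log₁₀([out]/[in]), so log₁₀([out]/[in]) = 42.3 × 1 / 59.0 = 0.7169.
[out]/[in] = 10^(0.7169) = 5.211.
[in] = 147 / 5.211 = 28.21 mmol/L.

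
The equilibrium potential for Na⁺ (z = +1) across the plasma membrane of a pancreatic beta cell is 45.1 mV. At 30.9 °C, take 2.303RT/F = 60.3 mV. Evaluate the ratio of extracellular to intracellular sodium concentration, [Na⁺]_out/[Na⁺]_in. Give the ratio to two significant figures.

log₁₀([out]/[in]) = E·z/(60.3) = 45.1 × 1 / 60.3 = 0.7479
[out]/[in] = 10^(0.7479) = 5.597

5.6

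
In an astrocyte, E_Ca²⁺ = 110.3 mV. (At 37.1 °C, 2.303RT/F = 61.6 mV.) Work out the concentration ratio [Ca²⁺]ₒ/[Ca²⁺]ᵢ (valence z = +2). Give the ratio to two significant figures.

log₁₀([out]/[in]) = E·z/(61.6) = 110.3 × 2 / 61.6 = 3.5812
[out]/[in] = 10^(3.5812) = 3812

3800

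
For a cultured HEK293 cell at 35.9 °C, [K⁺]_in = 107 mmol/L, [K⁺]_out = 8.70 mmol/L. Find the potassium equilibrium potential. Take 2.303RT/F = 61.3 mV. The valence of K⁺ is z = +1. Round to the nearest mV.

E = (61.3/z) · log₁₀([K⁺]_out/[K⁺]_in) with z = +1.
= (61.3/1) · log₁₀(8.70/107) = 61.30 · log₁₀(0.08131)
= 61.30 · (-1.0899) = -66.81 mV

-67 mV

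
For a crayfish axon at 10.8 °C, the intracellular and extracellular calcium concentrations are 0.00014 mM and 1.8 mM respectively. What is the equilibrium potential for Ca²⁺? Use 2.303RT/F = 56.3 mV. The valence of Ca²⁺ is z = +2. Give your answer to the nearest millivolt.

116 mV

E = (56.3/z) · log₁₀([Ca²⁺]_out/[Ca²⁺]_in) with z = +2.
= (56.3/2) · log₁₀(1.8/0.00014) = 28.15 · log₁₀(1.286e+04)
= 28.15 · (4.1091) = 115.67 mV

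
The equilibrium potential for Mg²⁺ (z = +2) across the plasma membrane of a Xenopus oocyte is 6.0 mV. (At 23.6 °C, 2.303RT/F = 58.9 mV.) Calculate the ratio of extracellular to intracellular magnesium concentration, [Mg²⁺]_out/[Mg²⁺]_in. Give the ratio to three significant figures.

log₁₀([out]/[in]) = E·z/(58.9) = 6.0 × 2 / 58.9 = 0.2037
[out]/[in] = 10^(0.2037) = 1.599

1.60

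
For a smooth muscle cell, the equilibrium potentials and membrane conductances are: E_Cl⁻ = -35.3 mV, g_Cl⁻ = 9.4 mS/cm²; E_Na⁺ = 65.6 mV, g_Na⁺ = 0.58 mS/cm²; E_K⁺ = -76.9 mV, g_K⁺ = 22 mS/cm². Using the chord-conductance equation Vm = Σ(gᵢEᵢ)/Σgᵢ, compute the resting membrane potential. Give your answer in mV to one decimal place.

-62.1 mV

Σ gᵢEᵢ = 9.4·(-35.3) + 0.58·(65.6) + 22·(-76.9) = -1985.57
Σ gᵢ = 9.4 + 0.58 + 22 = 31.98
Vm = -1985.57 / 31.98 = -62.09 mV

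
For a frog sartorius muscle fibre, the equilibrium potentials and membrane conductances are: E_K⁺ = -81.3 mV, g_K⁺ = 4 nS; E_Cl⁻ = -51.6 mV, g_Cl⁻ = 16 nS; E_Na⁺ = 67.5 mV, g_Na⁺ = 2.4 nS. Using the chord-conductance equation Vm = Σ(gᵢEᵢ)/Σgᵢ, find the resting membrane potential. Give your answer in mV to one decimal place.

Σ gᵢEᵢ = 4·(-81.3) + 16·(-51.6) + 2.4·(67.5) = -988.80
Σ gᵢ = 4 + 16 + 2.4 = 22.4
Vm = -988.80 / 22.4 = -44.14 mV

-44.1 mV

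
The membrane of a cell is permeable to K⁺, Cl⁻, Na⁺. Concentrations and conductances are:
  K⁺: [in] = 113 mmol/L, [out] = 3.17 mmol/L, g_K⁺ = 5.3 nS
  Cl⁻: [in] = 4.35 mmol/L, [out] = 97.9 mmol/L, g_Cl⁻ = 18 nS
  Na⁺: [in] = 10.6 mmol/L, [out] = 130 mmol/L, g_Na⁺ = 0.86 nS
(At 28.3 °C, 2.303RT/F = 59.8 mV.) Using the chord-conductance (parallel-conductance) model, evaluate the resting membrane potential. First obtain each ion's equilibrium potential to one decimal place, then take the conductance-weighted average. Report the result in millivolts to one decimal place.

-78.3 mV

E_K⁺ = (59.8/1)·log₁₀(3.17/113) = -92.8 mV
E_Cl⁻ = (59.8/-1)·log₁₀(97.9/4.35) = -80.9 mV
E_Na⁺ = (59.8/1)·log₁₀(130/10.6) = 65.1 mV
Vm = (Σ gᵢEᵢ)/(Σ gᵢ) = (5.3·-92.8 + 18·-80.9 + 0.86·65.1) / (5.3 + 18 + 0.86)
= -1892.05 / 24.16 = -78.31 mV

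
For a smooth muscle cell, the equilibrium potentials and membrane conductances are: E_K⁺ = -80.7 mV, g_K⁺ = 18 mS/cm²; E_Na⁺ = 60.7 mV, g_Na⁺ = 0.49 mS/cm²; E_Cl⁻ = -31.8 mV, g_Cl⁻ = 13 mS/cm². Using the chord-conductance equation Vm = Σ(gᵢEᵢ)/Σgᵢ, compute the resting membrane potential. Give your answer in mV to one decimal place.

-58.3 mV

Σ gᵢEᵢ = 18·(-80.7) + 0.49·(60.7) + 13·(-31.8) = -1836.26
Σ gᵢ = 18 + 0.49 + 13 = 31.49
Vm = -1836.26 / 31.49 = -58.31 mV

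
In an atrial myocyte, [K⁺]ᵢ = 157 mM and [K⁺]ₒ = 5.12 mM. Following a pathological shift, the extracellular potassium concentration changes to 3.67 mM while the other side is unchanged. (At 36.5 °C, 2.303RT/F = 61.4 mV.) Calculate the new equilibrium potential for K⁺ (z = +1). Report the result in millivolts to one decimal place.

After the shift: [K⁺]_out = 3.67, [K⁺]_in = 157 mM.
E_new = (61.4/1)·log₁₀(3.67/157) = 61.40 · (-1.6312) = -100.16 mV

-100.2 mV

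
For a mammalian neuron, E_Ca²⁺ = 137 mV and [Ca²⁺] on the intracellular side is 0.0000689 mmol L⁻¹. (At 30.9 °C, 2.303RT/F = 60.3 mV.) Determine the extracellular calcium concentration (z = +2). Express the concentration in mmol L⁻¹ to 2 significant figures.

Nernst: E = (60.3/2) · log₁₀([out]/[in]), so log₁₀([out]/[in]) = 137.0 × 2 / 60.3 = 4.5439.
[out]/[in] = 10^(4.5439) = 3.499e+04.
[out] = 3.499e+04 × 0.0000689 = 2.411 mmol L⁻¹.

2.4 mmol L⁻¹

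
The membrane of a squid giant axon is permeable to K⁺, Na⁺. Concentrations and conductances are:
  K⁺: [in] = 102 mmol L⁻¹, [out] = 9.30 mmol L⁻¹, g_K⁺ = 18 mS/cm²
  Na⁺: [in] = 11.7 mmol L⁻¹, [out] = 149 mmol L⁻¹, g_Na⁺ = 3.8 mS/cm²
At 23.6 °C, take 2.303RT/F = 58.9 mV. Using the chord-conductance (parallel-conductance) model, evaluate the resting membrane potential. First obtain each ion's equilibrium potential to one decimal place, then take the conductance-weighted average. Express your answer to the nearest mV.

E_K⁺ = (58.9/1)·log₁₀(9.30/102) = -61.3 mV
E_Na⁺ = (58.9/1)·log₁₀(149/11.7) = 65.1 mV
Vm = (Σ gᵢEᵢ)/(Σ gᵢ) = (18·-61.3 + 3.8·65.1) / (18 + 3.8)
= -856.02 / 21.8 = -39.27 mV

-39 mV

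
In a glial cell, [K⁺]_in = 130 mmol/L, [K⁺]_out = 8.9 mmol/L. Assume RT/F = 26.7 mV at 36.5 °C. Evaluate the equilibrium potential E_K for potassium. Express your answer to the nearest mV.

-72 mV

E = (26.7/z) · ln([K⁺]_out/[K⁺]_in) with z = +1.
= (26.7/1) · ln(8.9/130) = 26.70 · ln(0.06846)
= 26.70 · (-2.6815) = -71.60 mV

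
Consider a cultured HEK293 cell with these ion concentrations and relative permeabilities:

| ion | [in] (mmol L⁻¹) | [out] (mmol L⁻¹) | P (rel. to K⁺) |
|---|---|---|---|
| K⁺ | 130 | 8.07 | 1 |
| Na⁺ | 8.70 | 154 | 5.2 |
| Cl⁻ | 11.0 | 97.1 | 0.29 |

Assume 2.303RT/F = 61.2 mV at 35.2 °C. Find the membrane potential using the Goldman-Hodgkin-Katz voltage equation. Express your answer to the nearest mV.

37 mV

Vm = 61.2 · log₁₀[(Σ P·[cation]ₒ + Σ P·[anion]ᵢ) / (Σ P·[cation]ᵢ + Σ P·[anion]ₒ)]
Numerator = 1×8.07 + 5.2×154 + 0.29×11.0 = 812.1
Denominator = 1×130 + 5.2×8.70 + 0.29×97.1 = 203.4
Vm = 61.2 · log₁₀(3.9924) = 61.2 × (0.6012) = 36.80 mV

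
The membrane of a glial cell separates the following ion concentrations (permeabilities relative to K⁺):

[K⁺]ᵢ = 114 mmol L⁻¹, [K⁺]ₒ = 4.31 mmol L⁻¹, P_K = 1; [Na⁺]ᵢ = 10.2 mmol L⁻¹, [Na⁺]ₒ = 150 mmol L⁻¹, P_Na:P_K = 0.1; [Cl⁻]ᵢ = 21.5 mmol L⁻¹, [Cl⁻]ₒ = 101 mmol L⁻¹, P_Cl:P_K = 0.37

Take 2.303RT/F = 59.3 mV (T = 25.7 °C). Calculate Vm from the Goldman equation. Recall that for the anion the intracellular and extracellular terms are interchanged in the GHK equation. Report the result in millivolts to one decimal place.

Vm = 59.3 · log₁₀[(Σ P·[cation]ₒ + Σ P·[anion]ᵢ) / (Σ P·[cation]ᵢ + Σ P·[anion]ₒ)]
Numerator = 1×4.31 + 0.1×150 + 0.37×21.5 = 27.27
Denominator = 1×114 + 0.1×10.2 + 0.37×101 = 152.4
Vm = 59.3 · log₁₀(0.17892) = 59.3 × (-0.7474) = -44.32 mV

-44.3 mV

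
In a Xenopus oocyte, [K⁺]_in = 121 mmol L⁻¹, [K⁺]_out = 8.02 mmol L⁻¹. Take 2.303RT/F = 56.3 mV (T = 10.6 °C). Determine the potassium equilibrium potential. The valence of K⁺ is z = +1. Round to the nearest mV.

-66 mV

E = (56.3/z) · log₁₀([K⁺]_out/[K⁺]_in) with z = +1.
= (56.3/1) · log₁₀(8.02/121) = 56.30 · log₁₀(0.06628)
= 56.30 · (-1.1786) = -66.36 mV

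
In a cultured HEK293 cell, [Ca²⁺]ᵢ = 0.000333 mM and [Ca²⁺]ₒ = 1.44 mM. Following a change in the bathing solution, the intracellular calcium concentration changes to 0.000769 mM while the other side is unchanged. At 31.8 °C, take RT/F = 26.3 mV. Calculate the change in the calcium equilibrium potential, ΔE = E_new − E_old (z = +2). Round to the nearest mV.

E_old = (26.3/2)·ln(1.44/0.000333) = 110.09 mV
E_new = (26.3/2)·ln(1.44/0.000769) = 99.09 mV
ΔE = 99.09 − (110.09) = -11.01 mV

-11 mV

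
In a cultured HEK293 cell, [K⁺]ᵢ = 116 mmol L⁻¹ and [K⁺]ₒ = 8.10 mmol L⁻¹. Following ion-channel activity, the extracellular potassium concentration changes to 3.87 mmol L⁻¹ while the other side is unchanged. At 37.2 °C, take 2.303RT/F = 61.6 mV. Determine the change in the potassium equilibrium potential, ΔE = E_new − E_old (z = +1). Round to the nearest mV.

-20 mV

E_old = (61.6/1)·log₁₀(8.10/116) = -71.21 mV
E_new = (61.6/1)·log₁₀(3.87/116) = -90.97 mV
ΔE = -90.97 − (-71.21) = -19.76 mV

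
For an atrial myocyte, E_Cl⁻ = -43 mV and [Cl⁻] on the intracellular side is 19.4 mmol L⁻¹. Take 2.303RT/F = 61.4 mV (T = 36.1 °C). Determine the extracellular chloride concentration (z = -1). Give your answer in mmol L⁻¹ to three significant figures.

97.3 mmol L⁻¹

Nernst: E = (61.4/-1) · log₁₀([out]/[in]), so log₁₀([out]/[in]) = -43.0 × -1 / 61.4 = 0.7003.
[out]/[in] = 10^(0.7003) = 5.016.
[out] = 5.016 × 19.4 = 97.3 mmol L⁻¹.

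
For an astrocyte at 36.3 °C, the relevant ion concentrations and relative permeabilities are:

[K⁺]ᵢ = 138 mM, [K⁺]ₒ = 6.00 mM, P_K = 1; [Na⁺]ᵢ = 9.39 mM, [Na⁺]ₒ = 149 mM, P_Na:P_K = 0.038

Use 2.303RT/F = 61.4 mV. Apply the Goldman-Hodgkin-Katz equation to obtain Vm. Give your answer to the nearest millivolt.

-66 mV

Vm = 61.4 · log₁₀[(Σ P·[cation]ₒ + Σ P·[anion]ᵢ) / (Σ P·[cation]ᵢ + Σ P·[anion]ₒ)]
Numerator = 1×6.00 + 0.038×149 = 11.66
Denominator = 1×138 + 0.038×9.39 = 138.4
Vm = 61.4 · log₁₀(0.084289) = 61.4 × (-1.0742) = -65.96 mV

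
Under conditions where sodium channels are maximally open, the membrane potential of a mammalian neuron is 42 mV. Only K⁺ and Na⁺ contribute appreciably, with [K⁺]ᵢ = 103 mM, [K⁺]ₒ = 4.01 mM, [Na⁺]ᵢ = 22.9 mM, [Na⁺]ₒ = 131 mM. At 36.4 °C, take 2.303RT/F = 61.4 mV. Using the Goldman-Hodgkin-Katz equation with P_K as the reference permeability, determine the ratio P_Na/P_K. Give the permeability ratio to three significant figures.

Let α = P_Na/P_K. GHK: Vm = 61.4·log₁₀[(Kₒ + α·Naₒ)/(Kᵢ + α·Naᵢ)].
10^(Vm/61.4) = 10^(42.0/61.4) = 4.831
So 4.831·(Kᵢ + α·Naᵢ) = Kₒ + α·Naₒ → α = (4.831·103.0 − 4.01) / (131.0 − 4.831·22.9)
α = (497.6 − 4.01) / (131.0 − 110.6) = 493.6/20.37 = 24.23

24.2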